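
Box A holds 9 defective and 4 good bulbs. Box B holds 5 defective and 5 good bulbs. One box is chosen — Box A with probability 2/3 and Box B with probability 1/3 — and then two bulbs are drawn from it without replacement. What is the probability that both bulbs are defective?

134/351

From Box A: P(both defective) = (9/13)(8/12) = 6/13.
From Box B: P(both defective) = (5/10)(4/9) = 2/9.
Total probability = (2/3)(6/13) + (1/3)(2/9) = 134/351.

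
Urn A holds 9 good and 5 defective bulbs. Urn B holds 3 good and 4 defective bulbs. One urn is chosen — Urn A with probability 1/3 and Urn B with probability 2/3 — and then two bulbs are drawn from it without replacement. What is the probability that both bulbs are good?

From Urn A: P(both good) = (9/14)(8/13) = 36/91.
From Urn B: P(both good) = (3/7)(2/6) = 1/7.
Total probability = (1/3)(36/91) + (2/3)(1/7) = 62/273.

62/273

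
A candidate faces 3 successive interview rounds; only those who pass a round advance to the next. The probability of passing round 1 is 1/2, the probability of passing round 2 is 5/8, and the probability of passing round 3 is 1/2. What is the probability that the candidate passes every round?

5/32

The events are sequential, so multiply the conditional probabilities:
P = 1/2 × 5/8 × 1/2 = 5/32.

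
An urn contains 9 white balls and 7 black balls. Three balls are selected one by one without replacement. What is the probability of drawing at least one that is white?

P(no white) = 7/16 × 6/15 × 5/14 = 210/3360 = 1/16.
P(at least one) = 1 − 1/16 = 15/16.

15/16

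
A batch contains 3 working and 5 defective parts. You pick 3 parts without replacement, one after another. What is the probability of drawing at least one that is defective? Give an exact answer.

55/56

P(no defective) = 3/8 × 2/7 × 1/6 = 6/336 = 1/56.
P(at least one) = 1 − 1/56 = 55/56.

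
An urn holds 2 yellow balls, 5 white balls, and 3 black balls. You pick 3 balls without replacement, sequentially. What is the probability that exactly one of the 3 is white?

One ordering (white drawn first) has probability 5/10 × 5/9 × 4/8 = 100/720 = 5/36.
There are C(3,1) = 3 such orderings, each equally likely, so P = 3 × 5/36 = 5/12.

5/12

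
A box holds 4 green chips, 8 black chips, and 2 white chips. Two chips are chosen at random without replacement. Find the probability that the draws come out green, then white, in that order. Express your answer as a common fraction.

4/91

Chain rule:
P = 4/14 × 2/13 = 8/182 = 4/91.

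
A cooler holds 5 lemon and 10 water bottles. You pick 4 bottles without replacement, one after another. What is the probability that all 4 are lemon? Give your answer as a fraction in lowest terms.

1/273

P(every draw is lemon) = 5/15 × 4/14 × 3/13 × 2/12 = 120/32760 = 1/273.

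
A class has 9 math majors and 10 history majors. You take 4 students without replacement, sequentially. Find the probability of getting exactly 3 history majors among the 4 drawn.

90/323

One ordering (history majors drawn first) has probability 10/19 × 9/18 × 8/17 × 9/16 = 6480/93024 = 45/646.
There are C(4,3) = 4 such orderings, each equally likely, so P = 4 × 45/646 = 90/323.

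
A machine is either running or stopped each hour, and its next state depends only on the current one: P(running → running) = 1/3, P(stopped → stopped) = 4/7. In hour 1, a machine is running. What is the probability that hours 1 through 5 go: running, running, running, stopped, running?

Hour 1 is given. For each transition, use the conditional probability from the current state:
P(running | running) = 1/3; P(running | running) = 1/3; P(stopped | running) = 2/3; P(running | stopped) = 3/7.
P = 1/3 × 1/3 × 2/3 × 3/7 = 6/189 = 2/63.

2/63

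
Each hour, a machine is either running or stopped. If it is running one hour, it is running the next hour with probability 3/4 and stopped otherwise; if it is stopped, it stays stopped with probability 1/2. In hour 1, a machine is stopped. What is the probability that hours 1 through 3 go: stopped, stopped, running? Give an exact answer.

Hour 1 is given. For each transition, use the conditional probability from the current state:
P(stopped | stopped) = 1/2; P(running | stopped) = 1/2.
P = 1/2 × 1/2 = 1/4.

1/4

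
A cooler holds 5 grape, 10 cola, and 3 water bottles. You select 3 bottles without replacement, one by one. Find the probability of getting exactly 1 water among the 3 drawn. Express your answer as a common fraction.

One ordering (water drawn first) has probability 3/18 × 15/17 × 14/16 = 630/4896 = 35/272.
There are C(3,1) = 3 such orderings, each equally likely, so P = 3 × 35/272 = 105/272.

105/272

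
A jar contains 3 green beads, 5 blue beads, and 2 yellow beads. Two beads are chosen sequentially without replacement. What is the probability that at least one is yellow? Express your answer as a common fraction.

17/45

P(no yellow) = 8/10 × 7/9 = 56/90 = 28/45.
P(at least one) = 1 − 28/45 = 17/45.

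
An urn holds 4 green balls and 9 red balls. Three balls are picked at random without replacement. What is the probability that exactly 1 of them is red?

One ordering (red drawn first) has probability 9/13 × 4/12 × 3/11 = 108/1716 = 9/143.
There are C(3,1) = 3 such orderings, each equally likely, so P = 3 × 9/143 = 27/143.

27/143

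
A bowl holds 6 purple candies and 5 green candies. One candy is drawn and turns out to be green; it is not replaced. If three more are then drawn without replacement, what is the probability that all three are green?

With the first candy removed, 4 green remain out of 10.
P = 4/10 × 3/9 × 2/8 = 24/720 = 1/30.

1/30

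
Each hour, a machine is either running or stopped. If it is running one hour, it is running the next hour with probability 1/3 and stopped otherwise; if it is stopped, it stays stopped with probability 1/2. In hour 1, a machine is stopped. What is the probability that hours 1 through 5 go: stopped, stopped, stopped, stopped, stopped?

1/16

Hour 1 is given. For each transition, use the conditional probability from the current state:
P(stopped | stopped) = 1/2; P(stopped | stopped) = 1/2; P(stopped | stopped) = 1/2; P(stopped | stopped) = 1/2.
P = 1/2 × 1/2 × 1/2 × 1/2 = 1/16.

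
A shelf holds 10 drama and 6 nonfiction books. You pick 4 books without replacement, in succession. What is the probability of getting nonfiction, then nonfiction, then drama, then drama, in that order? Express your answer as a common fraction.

45/728

Chain rule:
P = 6/16 × 5/15 × 10/14 × 9/13 = 2700/43680 = 45/728.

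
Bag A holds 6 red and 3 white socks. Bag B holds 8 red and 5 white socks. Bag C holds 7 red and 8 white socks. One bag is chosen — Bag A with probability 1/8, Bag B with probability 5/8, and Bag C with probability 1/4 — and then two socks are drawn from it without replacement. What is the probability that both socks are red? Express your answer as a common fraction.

From Bag A: P(both red) = (6/9)(5/8) = 5/12.
From Bag B: P(both red) = (8/13)(7/12) = 14/39.
From Bag C: P(both red) = (7/15)(6/14) = 1/5.
Total probability = (1/8)(5/12) + (5/8)(14/39) + (1/4)(1/5) = 679/2080.

679/2080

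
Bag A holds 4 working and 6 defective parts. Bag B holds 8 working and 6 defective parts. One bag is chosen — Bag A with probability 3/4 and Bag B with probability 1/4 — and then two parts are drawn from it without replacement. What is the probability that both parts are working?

From Bag A: P(both working) = (4/10)(3/9) = 2/15.
From Bag B: P(both working) = (8/14)(7/13) = 4/13.
Total probability = (3/4)(2/15) + (1/4)(4/13) = 23/130.

23/130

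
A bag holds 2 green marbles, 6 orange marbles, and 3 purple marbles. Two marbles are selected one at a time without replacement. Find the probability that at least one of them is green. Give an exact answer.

19/55

P(no green) = 9/11 × 8/10 = 72/110 = 36/55.
P(at least one) = 1 − 36/55 = 19/55.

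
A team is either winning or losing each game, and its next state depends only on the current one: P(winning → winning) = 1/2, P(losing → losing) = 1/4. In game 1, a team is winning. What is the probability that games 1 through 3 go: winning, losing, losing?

1/8

Game 1 is given. For each transition, use the conditional probability from the current state:
P(losing | winning) = 1/2; P(losing | losing) = 1/4.
P = 1/2 × 1/4 = 1/8.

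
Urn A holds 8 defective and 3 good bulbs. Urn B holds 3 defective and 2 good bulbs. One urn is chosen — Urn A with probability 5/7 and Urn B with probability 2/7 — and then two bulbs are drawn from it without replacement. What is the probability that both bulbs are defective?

From Urn A: P(both defective) = (8/11)(7/10) = 28/55.
From Urn B: P(both defective) = (3/5)(2/4) = 3/10.
Total probability = (5/7)(28/55) + (2/7)(3/10) = 173/385.

173/385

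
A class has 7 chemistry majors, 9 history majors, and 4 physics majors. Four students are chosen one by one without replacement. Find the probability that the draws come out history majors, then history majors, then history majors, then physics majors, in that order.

28/1615

Multiply the probability of each draw given the previous ones:
P = 9/20 × 8/19 × 7/18 × 4/17 = 2016/116280 = 28/1615.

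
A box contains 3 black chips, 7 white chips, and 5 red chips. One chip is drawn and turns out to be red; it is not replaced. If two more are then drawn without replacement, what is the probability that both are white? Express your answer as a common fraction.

With the first chip removed, 7 white remain out of 14.
P = 7/14 × 6/13 = 42/182 = 3/13.

3/13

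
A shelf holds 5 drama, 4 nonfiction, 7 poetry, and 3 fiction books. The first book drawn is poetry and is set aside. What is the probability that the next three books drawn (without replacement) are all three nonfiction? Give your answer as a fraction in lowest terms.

1/204

With the first book removed, 4 nonfiction remain out of 18.
P = 4/18 × 3/17 × 2/16 = 24/4896 = 1/204.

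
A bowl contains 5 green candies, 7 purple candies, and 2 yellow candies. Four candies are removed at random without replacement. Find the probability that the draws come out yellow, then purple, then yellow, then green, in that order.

Multiply the probability of each draw given the previous ones:
P = 2/14 × 7/13 × 1/12 × 5/11 = 70/24024 = 5/1716.

5/1716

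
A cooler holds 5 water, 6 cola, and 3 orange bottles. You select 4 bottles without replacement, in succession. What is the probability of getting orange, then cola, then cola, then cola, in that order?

15/1001

Each draw changes the counts, so multiply the conditional probabilities along the sequence:
P = 3/14 × 6/13 × 5/12 × 4/11 = 360/24024 = 15/1001.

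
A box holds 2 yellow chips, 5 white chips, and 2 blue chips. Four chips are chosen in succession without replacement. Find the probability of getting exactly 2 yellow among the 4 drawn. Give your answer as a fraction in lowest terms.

1/6

One ordering (yellow drawn first) has probability 2/9 × 1/8 × 7/7 × 6/6 = 84/3024 = 1/36.
There are C(4,2) = 6 such orderings, each equally likely, so P = 6 × 1/36 = 1/6.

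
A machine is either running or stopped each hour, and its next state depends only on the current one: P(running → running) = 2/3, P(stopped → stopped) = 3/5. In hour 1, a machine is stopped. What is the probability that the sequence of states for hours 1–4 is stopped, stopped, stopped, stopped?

Hour 1 is given. For each transition, use the conditional probability from the current state:
P(stopped | stopped) = 3/5; P(stopped | stopped) = 3/5; P(stopped | stopped) = 3/5.
P = 3/5 × 3/5 × 3/5 = 27/125.

27/125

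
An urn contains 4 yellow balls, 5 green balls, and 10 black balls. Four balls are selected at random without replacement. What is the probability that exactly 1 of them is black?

70/323

One ordering (black drawn first) has probability 10/19 × 9/18 × 8/17 × 7/16 = 5040/93024 = 35/646.
There are C(4,1) = 4 such orderings, each equally likely, so P = 4 × 35/646 = 70/323.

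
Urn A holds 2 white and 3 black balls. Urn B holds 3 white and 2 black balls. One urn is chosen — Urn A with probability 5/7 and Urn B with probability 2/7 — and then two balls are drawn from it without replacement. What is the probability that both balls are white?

From Urn A: P(both white) = (2/5)(1/4) = 1/10.
From Urn B: P(both white) = (3/5)(2/4) = 3/10.
Total probability = (5/7)(1/10) + (2/7)(3/10) = 11/70.

11/70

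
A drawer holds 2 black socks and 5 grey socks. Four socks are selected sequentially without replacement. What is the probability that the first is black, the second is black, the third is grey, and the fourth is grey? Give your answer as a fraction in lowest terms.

Multiply the probability of each draw given the previous ones:
P = 2/7 × 1/6 × 5/5 × 4/4 = 40/840 = 1/21.

1/21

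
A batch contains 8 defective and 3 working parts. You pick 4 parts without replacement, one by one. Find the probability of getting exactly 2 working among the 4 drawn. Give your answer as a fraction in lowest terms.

One ordering (working drawn first) has probability 3/11 × 2/10 × 8/9 × 7/8 = 336/7920 = 7/165.
There are C(4,2) = 6 such orderings, each equally likely, so P = 6 × 7/165 = 14/55.

14/55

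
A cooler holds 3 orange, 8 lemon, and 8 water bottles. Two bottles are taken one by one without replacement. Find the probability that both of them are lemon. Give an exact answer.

P = 8/19 × 7/18 = 56/342 = 28/171.

28/171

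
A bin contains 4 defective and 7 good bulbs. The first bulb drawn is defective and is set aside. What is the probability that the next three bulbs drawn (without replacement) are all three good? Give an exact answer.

After the first draw, 7 of the remaining 10 bulbs are good.
P = 7/10 × 6/9 × 5/8 = 210/720 = 7/24.

7/24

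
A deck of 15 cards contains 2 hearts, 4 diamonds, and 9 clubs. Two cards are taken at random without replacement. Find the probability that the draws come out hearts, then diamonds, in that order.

4/105

Each draw changes the counts, so multiply the conditional probabilities along the sequence:
P = 2/15 × 4/14 = 8/210 = 4/105.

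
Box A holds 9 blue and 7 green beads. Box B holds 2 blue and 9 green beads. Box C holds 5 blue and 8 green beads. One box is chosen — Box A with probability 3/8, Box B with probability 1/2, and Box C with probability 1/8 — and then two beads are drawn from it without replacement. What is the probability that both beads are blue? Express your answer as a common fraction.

From Box A: P(both blue) = (9/16)(8/15) = 3/10.
From Box B: P(both blue) = (2/11)(1/10) = 1/55.
From Box C: P(both blue) = (5/13)(4/12) = 5/39.
Total probability = (3/8)(3/10) + (1/2)(1/55) + (1/8)(5/39) = 4723/34320.

4723/34320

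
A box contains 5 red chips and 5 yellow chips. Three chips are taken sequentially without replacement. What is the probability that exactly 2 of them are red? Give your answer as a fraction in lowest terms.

One ordering (red drawn first) has probability 5/10 × 4/9 × 5/8 = 100/720 = 5/36.
There are C(3,2) = 3 such orderings, each equally likely, so P = 3 × 5/36 = 5/12.

5/12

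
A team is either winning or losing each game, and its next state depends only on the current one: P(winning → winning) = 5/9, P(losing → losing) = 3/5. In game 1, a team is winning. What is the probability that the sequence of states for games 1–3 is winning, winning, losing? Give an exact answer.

20/81

Game 1 is given. For each transition, use the conditional probability from the current state:
P(winning | winning) = 5/9; P(losing | winning) = 4/9.
P = 5/9 × 4/9 = 20/81.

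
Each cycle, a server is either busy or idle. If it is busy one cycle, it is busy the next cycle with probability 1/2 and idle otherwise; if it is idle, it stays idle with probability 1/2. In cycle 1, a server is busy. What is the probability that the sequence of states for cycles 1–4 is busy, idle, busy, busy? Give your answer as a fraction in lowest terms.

Cycle 1 is given. For each transition, use the conditional probability from the current state:
P(idle | busy) = 1/2; P(busy | idle) = 1/2; P(busy | busy) = 1/2.
P = 1/2 × 1/2 × 1/2 = 1/8.

1/8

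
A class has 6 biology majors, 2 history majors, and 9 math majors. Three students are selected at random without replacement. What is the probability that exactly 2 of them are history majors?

One ordering (history majors drawn first) has probability 2/17 × 1/16 × 15/15 = 30/4080 = 1/136.
There are C(3,2) = 3 such orderings, each equally likely, so P = 3 × 1/136 = 3/136.

3/136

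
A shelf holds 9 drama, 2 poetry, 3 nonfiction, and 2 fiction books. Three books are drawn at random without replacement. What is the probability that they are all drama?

3/20

P(all drama) = 9/16 × 8/15 × 7/14 = 504/3360 = 3/20.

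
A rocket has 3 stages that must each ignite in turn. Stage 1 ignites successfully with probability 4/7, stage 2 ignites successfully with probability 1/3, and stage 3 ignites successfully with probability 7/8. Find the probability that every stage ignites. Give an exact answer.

Each stage is reached only if all earlier stages succeed, so
P = 4/7 × 1/3 × 7/8 = 28/168 = 1/6.

1/6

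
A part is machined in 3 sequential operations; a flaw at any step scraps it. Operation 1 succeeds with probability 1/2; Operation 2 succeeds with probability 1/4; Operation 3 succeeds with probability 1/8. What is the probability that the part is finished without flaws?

Each stage is reached only if all earlier stages succeed, so
P = 1/2 × 1/4 × 1/8 = 1/64.

1/64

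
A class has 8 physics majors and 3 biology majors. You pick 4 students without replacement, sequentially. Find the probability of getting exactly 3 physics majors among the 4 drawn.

28/55

One ordering (physics majors drawn first) has probability 8/11 × 7/10 × 6/9 × 3/8 = 1008/7920 = 7/55.
There are C(4,3) = 4 such orderings, each equally likely, so P = 4 × 7/55 = 28/55.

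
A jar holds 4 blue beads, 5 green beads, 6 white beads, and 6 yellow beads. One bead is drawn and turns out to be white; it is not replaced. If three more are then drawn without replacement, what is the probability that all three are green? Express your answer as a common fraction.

1/114

After the first draw, 5 of the remaining 20 beads are green.
P = 5/20 × 4/19 × 3/18 = 60/6840 = 1/114.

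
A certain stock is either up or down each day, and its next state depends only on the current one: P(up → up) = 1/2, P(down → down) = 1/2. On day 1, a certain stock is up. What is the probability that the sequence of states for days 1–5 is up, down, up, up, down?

Day 1 is given. For each transition, use the conditional probability from the current state:
P(down | up) = 1/2; P(up | down) = 1/2; P(up | up) = 1/2; P(down | up) = 1/2.
P = 1/2 × 1/2 × 1/2 × 1/2 = 1/16.

1/16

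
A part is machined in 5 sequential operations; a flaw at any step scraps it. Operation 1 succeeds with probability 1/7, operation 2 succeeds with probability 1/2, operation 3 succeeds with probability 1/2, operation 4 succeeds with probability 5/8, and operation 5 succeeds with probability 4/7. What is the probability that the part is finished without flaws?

Each stage is reached only if all earlier stages succeed, so
P = 1/7 × 1/2 × 1/2 × 5/8 × 4/7 = 20/1568 = 5/392.

5/392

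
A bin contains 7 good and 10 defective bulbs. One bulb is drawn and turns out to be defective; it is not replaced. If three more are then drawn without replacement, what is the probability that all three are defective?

3/20

With the first bulb removed, 9 defective remain out of 16.
P = 9/16 × 8/15 × 7/14 = 504/3360 = 3/20.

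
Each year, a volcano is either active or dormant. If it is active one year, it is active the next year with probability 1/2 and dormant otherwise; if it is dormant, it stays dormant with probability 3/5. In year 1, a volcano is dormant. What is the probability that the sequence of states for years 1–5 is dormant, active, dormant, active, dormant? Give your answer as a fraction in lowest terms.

Year 1 is given. For each transition, use the conditional probability from the current state:
P(active | dormant) = 2/5; P(dormant | active) = 1/2; P(active | dormant) = 2/5; P(dormant | active) = 1/2.
P = 2/5 × 1/2 × 2/5 × 1/2 = 4/100 = 1/25.

1/25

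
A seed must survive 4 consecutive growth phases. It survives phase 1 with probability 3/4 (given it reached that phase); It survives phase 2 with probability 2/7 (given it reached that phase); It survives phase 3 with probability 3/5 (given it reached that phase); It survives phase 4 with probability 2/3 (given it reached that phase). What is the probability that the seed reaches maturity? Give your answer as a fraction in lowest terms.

3/35

Each stage is reached only if all earlier stages succeed, so
P = 3/4 × 2/7 × 3/5 × 2/3 = 36/420 = 3/35.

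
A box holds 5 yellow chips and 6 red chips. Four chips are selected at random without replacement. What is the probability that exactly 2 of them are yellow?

One ordering (yellow drawn first) has probability 5/11 × 4/10 × 6/9 × 5/8 = 600/7920 = 5/66.
There are C(4,2) = 6 such orderings, each equally likely, so P = 6 × 5/66 = 5/11.

5/11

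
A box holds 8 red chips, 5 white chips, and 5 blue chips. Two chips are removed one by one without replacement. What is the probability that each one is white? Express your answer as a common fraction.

P(every draw is white) = 5/18 × 4/17 = 20/306 = 10/153.

10/153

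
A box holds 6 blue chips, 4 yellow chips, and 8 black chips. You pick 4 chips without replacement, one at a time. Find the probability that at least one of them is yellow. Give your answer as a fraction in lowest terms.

2059/3060

P(no yellow) = 14/18 × 13/17 × 12/16 × 11/15 = 24024/73440 = 1001/3060.
P(at least one) = 1 − 1001/3060 = 2059/3060.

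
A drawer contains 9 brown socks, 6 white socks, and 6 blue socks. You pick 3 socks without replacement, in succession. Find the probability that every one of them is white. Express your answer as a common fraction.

2/133

P(every draw is white) = 6/21 × 5/20 × 4/19 = 120/7980 = 2/133.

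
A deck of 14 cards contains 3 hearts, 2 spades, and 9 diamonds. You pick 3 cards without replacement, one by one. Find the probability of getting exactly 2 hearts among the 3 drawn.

33/364

One ordering (hearts drawn first) has probability 3/14 × 2/13 × 11/12 = 66/2184 = 11/364.
There are C(3,2) = 3 such orderings, each equally likely, so P = 3 × 11/364 = 33/364.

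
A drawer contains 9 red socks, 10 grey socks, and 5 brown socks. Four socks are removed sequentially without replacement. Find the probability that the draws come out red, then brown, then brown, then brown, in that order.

15/7084

Chain rule:
P = 9/24 × 5/23 × 4/22 × 3/21 = 540/255024 = 15/7084.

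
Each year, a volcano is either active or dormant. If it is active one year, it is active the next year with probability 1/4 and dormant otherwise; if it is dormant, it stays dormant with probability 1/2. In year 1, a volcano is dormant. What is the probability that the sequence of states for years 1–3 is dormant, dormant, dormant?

1/4

Year 1 is given. For each transition, use the conditional probability from the current state:
P(dormant | dormant) = 1/2; P(dormant | dormant) = 1/2.
P = 1/2 × 1/2 = 1/4.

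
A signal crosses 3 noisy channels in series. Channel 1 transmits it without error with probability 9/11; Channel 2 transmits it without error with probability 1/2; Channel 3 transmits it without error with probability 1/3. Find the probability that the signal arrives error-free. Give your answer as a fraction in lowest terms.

The events are sequential, so multiply the conditional probabilities:
P = 9/11 × 1/2 × 1/3 = 9/66 = 3/22.

3/22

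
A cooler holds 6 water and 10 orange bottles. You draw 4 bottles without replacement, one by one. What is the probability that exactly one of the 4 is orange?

One ordering (orange drawn first) has probability 10/16 × 6/15 × 5/14 × 4/13 = 1200/43680 = 5/182.
There are C(4,1) = 4 such orderings, each equally likely, so P = 4 × 5/182 = 10/91.

10/91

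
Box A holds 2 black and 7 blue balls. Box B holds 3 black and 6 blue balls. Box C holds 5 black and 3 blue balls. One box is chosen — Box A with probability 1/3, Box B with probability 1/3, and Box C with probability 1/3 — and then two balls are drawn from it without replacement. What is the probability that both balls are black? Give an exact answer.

From Box A: P(both black) = (2/9)(1/8) = 1/36.
From Box B: P(both black) = (3/9)(2/8) = 1/12.
From Box C: P(both black) = (5/8)(4/7) = 5/14.
Total probability = (1/3)(1/36) + (1/3)(1/12) + (1/3)(5/14) = 59/378.

59/378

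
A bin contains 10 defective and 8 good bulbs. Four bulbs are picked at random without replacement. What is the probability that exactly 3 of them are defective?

One ordering (defective drawn first) has probability 10/18 × 9/17 × 8/16 × 8/15 = 5760/73440 = 4/51.
There are C(4,3) = 4 such orderings, each equally likely, so P = 4 × 4/51 = 16/51.

16/51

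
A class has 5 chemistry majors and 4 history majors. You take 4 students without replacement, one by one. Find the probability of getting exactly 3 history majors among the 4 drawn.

One ordering (history majors drawn first) has probability 4/9 × 3/8 × 2/7 × 5/6 = 120/3024 = 5/126.
There are C(4,3) = 4 such orderings, each equally likely, so P = 4 × 5/126 = 10/63.

10/63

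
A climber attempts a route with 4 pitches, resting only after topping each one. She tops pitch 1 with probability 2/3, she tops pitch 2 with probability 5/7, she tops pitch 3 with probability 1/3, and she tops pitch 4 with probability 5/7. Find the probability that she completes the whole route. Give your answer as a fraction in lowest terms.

Multiplying along the chain,
P = 2/3 × 5/7 × 1/3 × 5/7 = 50/441.

50/441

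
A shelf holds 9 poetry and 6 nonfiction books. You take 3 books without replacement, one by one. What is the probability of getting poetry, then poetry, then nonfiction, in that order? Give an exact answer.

Each draw changes the counts, so multiply the conditional probabilities along the sequence:
P = 9/15 × 8/14 × 6/13 = 432/2730 = 72/455.

72/455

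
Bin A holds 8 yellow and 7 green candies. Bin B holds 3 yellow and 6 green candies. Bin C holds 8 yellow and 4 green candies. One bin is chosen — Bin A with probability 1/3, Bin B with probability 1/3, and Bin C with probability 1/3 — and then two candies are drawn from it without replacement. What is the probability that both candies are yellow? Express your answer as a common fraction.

511/1980

From Bin A: P(both yellow) = (8/15)(7/14) = 4/15.
From Bin B: P(both yellow) = (3/9)(2/8) = 1/12.
From Bin C: P(both yellow) = (8/12)(7/11) = 14/33.
Total probability = (1/3)(4/15) + (1/3)(1/12) + (1/3)(14/33) = 511/1980.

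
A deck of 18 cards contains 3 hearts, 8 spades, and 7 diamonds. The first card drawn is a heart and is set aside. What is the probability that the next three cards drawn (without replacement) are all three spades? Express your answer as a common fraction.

With the first card removed, 8 spades remain out of 17.
P = 8/17 × 7/16 × 6/15 = 336/4080 = 7/85.

7/85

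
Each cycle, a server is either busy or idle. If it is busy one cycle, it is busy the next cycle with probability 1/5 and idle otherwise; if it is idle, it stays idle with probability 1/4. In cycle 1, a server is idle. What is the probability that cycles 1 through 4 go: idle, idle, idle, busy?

Cycle 1 is given. For each transition, use the conditional probability from the current state:
P(idle | idle) = 1/4; P(idle | idle) = 1/4; P(busy | idle) = 3/4.
P = 1/4 × 1/4 × 3/4 = 3/64.

3/64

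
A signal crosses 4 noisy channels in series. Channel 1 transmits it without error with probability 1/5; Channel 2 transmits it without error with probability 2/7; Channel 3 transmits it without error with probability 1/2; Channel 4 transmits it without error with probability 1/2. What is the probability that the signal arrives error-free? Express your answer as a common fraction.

Multiplying along the chain,
P = 1/5 × 2/7 × 1/2 × 1/2 = 2/140 = 1/70.

1/70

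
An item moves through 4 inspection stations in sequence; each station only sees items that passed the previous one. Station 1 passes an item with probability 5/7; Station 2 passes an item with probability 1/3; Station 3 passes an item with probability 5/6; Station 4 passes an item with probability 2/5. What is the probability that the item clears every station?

The events are sequential, so multiply the conditional probabilities:
P = 5/7 × 1/3 × 5/6 × 2/5 = 50/630 = 5/63.

5/63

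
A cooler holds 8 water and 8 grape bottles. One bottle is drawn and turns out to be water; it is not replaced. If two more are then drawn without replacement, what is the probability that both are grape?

After the first draw, 8 of the remaining 15 bottles are grape.
P = 8/15 × 7/14 = 56/210 = 4/15.

4/15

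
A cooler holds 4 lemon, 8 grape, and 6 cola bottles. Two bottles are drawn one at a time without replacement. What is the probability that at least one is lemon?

P(no lemon) = 14/18 × 13/17 = 182/306 = 91/153.
P(at least one) = 1 − 91/153 = 62/153.

62/153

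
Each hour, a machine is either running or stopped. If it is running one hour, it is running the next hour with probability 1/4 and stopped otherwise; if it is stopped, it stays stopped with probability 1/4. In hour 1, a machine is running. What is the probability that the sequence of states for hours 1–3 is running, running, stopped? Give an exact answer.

3/16

Hour 1 is given. For each transition, use the conditional probability from the current state:
P(running | running) = 1/4; P(stopped | running) = 3/4.
P = 1/4 × 3/4 = 3/16.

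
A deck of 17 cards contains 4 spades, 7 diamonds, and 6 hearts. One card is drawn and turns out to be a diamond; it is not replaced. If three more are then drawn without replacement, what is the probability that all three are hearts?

After the first draw, 6 of the remaining 16 cards are hearts.
P = 6/16 × 5/15 × 4/14 = 120/3360 = 1/28.

1/28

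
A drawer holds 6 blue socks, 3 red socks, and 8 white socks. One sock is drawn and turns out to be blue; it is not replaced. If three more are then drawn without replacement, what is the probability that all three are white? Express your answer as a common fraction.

After the first draw, 8 of the remaining 16 socks are white.
P = 8/16 × 7/15 × 6/14 = 336/3360 = 1/10.

1/10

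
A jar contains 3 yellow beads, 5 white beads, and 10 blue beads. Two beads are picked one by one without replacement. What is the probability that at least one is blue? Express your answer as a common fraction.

P(no blue) = 8/18 × 7/17 = 56/306 = 28/153.
P(at least one) = 1 − 28/153 = 125/153.

125/153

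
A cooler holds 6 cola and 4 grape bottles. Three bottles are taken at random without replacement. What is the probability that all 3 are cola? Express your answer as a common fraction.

P(all cola) = 6/10 × 5/9 × 4/8 = 120/720 = 1/6.

1/6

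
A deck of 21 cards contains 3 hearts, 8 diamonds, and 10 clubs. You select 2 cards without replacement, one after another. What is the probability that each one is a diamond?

P(all diamonds) = 8/21 × 7/20 = 56/420 = 2/15.

2/15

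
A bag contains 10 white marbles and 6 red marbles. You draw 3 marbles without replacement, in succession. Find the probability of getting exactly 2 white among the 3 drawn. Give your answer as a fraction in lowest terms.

One ordering (white drawn first) has probability 10/16 × 9/15 × 6/14 = 540/3360 = 9/56.
There are C(3,2) = 3 such orderings, each equally likely, so P = 3 × 9/56 = 27/56.

27/56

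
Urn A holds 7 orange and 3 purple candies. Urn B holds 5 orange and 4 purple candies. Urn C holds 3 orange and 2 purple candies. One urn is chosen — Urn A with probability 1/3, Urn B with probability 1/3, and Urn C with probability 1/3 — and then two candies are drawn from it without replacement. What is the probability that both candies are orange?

From Urn A: P(both orange) = (7/10)(6/9) = 7/15.
From Urn B: P(both orange) = (5/9)(4/8) = 5/18.
From Urn C: P(both orange) = (3/5)(2/4) = 3/10.
Total probability = (1/3)(7/15) + (1/3)(5/18) + (1/3)(3/10) = 47/135.

47/135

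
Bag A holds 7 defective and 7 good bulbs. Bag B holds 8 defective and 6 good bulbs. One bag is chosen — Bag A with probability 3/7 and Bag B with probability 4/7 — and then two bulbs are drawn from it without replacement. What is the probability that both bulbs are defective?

25/91

From Bag A: P(both defective) = (7/14)(6/13) = 3/13.
From Bag B: P(both defective) = (8/14)(7/13) = 4/13.
Total probability = (3/7)(3/13) + (4/7)(4/13) = 25/91.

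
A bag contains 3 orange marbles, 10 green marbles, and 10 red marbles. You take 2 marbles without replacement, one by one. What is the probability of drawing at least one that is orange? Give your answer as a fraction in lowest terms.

P(no orange) = 20/23 × 19/22 = 380/506 = 190/253.
P(at least one) = 1 − 190/253 = 63/253.

63/253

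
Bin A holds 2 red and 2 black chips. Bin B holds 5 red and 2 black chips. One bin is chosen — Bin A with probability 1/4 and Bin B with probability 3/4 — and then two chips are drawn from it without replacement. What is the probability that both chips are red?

From Bin A: P(both red) = (2/4)(1/3) = 1/6.
From Bin B: P(both red) = (5/7)(4/6) = 10/21.
Total probability = (1/4)(1/6) + (3/4)(10/21) = 67/168.

67/168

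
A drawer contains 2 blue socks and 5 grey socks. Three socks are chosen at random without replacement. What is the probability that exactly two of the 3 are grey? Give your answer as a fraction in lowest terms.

4/7

One ordering (grey drawn first) has probability 5/7 × 4/6 × 2/5 = 40/210 = 4/21.
There are C(3,2) = 3 such orderings, each equally likely, so P = 3 × 4/21 = 4/7.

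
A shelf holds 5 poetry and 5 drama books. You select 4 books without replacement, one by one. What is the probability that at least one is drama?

41/42

P(no drama) = 5/10 × 4/9 × 3/8 × 2/7 = 120/5040 = 1/42.
P(at least one) = 1 − 1/42 = 41/42.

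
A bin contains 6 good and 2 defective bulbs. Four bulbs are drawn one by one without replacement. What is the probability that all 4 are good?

3/14

P = 6/8 × 5/7 × 4/6 × 3/5 = 360/1680 = 3/14.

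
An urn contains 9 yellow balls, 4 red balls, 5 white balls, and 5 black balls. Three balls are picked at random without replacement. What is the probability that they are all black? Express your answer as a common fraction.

P = 5/23 × 4/22 × 3/21 = 60/10626 = 10/1771.

10/1771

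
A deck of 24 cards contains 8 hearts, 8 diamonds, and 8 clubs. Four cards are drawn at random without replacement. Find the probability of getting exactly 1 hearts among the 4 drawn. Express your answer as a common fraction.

One ordering (a heart drawn first) has probability 8/24 × 16/23 × 15/22 × 14/21 = 26880/255024 = 80/759.
There are C(4,1) = 4 such orderings, each equally likely, so P = 4 × 80/759 = 320/759.

320/759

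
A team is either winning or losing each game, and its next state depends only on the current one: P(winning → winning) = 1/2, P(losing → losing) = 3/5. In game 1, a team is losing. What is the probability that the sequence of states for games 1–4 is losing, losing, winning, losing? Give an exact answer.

3/25

Game 1 is given. For each transition, use the conditional probability from the current state:
P(losing | losing) = 3/5; P(winning | losing) = 2/5; P(losing | winning) = 1/2.
P = 3/5 × 2/5 × 1/2 = 6/50 = 3/25.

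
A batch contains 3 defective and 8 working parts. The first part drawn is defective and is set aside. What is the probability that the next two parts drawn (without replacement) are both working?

After the first draw, 8 of the remaining 10 parts are working.
P = 8/10 × 7/9 = 56/90 = 28/45.

28/45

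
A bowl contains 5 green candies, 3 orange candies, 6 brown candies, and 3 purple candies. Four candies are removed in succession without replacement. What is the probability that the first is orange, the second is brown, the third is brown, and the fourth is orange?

3/952

Multiply the probability of each draw given the previous ones:
P = 3/17 × 6/16 × 5/15 × 2/14 = 180/57120 = 3/952.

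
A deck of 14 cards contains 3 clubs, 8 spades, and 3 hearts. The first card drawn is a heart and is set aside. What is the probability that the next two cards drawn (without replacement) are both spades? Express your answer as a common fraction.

After the first draw, 8 of the remaining 13 cards are spades.
P = 8/13 × 7/12 = 56/156 = 14/39.

14/39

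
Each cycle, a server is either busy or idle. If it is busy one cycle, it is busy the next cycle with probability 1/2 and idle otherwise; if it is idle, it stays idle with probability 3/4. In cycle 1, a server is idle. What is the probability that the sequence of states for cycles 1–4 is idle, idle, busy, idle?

Cycle 1 is given. For each transition, use the conditional probability from the current state:
P(idle | idle) = 3/4; P(busy | idle) = 1/4; P(idle | busy) = 1/2.
P = 3/4 × 1/4 × 1/2 = 3/32.

3/32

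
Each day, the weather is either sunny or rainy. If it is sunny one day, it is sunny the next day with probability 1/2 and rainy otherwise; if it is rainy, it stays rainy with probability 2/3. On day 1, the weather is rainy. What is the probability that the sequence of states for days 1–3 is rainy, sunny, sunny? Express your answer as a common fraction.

1/6

Day 1 is given. For each transition, use the conditional probability from the current state:
P(sunny | rainy) = 1/3; P(sunny | sunny) = 1/2.
P = 1/3 × 1/2 = 1/6.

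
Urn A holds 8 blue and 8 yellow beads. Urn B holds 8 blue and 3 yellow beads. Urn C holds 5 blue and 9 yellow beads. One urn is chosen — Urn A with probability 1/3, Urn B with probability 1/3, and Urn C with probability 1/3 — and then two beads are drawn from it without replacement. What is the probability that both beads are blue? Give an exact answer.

5119/18018

From Urn A: P(both blue) = (8/16)(7/15) = 7/30.
From Urn B: P(both blue) = (8/11)(7/10) = 28/55.
From Urn C: P(both blue) = (5/14)(4/13) = 10/91.
Total probability = (1/3)(7/30) + (1/3)(28/55) + (1/3)(10/91) = 5119/18018.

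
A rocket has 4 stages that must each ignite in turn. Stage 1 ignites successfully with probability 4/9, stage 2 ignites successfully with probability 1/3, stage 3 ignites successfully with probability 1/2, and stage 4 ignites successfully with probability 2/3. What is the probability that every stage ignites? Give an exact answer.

4/81

The events are sequential, so multiply the conditional probabilities:
P = 4/9 × 1/3 × 1/2 × 2/3 = 8/162 = 4/81.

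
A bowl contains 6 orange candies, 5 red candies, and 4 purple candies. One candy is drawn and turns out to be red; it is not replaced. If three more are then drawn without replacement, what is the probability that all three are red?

1/91

With the first candy removed, 4 red remain out of 14.
P = 4/14 × 3/13 × 2/12 = 24/2184 = 1/91.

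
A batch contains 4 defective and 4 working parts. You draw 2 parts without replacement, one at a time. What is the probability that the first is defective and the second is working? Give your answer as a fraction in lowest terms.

2/7

Chain rule:
P = 4/8 × 4/7 = 16/56 = 2/7.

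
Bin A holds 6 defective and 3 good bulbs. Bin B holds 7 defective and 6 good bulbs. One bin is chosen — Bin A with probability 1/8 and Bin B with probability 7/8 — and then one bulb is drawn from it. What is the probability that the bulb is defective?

173/312

From Bin A: P(defective) = 6/9.
From Bin B: P(defective) = 7/13.
Total probability = (1/8)(6/9) + (7/8)(7/13) = 173/312.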